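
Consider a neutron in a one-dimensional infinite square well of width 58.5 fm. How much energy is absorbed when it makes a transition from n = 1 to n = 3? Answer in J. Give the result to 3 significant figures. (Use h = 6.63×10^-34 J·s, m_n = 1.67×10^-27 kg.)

|ΔE| = 7.69×10^-14 J

E_1 = h²/(8m_nL²) = 9.614×10^-15 J.
|ΔE| = |1² − 3²|·E_1 = 8·9.614×10^-15 J = 7.69×10^-14 J.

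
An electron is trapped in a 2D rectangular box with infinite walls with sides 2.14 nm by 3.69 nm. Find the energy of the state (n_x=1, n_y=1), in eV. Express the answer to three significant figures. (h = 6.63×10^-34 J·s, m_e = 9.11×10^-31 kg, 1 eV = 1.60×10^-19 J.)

For a 2D rectangular well E = (h²/8m_e)·Σ n_i²/L_i² = (6.63×10^-34)²/(8·9.11×10^-31) · [1²/(2.14 nm)² + 1²/(3.69 nm)²].
Evaluating gives E = 1.760×10^-20 J = 0.110 eV.

E = 0.110 eV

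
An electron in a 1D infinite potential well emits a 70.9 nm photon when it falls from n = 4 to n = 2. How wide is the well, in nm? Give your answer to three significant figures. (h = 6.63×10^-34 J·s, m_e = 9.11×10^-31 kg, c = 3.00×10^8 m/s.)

L = 0.508 nm

The photon carries ΔE = hc/λ = 6.63×10^-34·3.00×10^8/7.09×10^-8 m = 2.805×10^-18 J.
Since ΔE = (4² − 2²)E_1, E_1 = 2.338×10^-19 J, and L = h/√(8m_eE_1) = 5.08×10^-10 m = 0.508 nm.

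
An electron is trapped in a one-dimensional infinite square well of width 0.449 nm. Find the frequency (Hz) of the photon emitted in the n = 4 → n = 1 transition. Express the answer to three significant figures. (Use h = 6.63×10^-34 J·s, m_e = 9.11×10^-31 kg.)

f = 6.77×10^15 Hz

E_1 = h²/(8m_eL²) = 2.992×10^-19 J and ΔE = (4² − 1²)E_1 = 4.488×10^-18 J.
f = ΔE/h = 4.488×10^-18/6.63×10^-34 = 6.77×10^15 Hz.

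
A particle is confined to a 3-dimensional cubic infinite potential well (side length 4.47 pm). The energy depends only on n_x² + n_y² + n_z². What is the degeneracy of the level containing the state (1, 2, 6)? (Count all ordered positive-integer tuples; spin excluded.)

degeneracy = 9

The level has n_x² + n_y² + n_z² = 41. The ordered positive-integer solutions are (1, 2, 6), (1, 6, 2), (2, 1, 6), (2, 6, 1), (3, 4, 4), (4, 3, 4), (4, 4, 3), (6, 1, 2), (6, 2, 1).
That gives 9 states.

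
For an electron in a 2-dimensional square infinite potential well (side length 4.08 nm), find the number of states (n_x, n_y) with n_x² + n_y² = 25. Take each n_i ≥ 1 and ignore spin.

The level has n_x² + n_y² = 25. The ordered positive-integer solutions are (3, 4), (4, 3).
That gives 2 states.

degeneracy = 2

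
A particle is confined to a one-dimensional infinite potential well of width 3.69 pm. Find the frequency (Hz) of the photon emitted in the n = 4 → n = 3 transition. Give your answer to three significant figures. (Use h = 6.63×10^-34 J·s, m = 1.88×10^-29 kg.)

f = 2.27×10^18 Hz

E_1 = h²/(8mL²) = 2.146×10^-16 J and ΔE = (4² − 3²)E_1 = 1.502×10^-15 J.
f = ΔE/h = 1.502×10^-15/6.63×10^-34 = 2.27×10^18 Hz.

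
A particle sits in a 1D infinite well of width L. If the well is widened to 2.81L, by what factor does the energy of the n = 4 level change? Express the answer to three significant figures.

E_n ∝ 1/L², so the energy scales by 1/2.81² = 0.127.

0.127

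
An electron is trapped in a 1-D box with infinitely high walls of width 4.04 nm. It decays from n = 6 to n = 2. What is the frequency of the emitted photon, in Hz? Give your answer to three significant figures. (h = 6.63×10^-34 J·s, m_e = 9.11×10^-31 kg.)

E_1 = h²/(8m_eL²) = 3.695×10^-21 J and ΔE = (6² − 2²)E_1 = 1.182×10^-19 J.
f = ΔE/h = 1.182×10^-19/6.63×10^-34 = 1.78×10^14 Hz.

f = 1.78×10^14 Hz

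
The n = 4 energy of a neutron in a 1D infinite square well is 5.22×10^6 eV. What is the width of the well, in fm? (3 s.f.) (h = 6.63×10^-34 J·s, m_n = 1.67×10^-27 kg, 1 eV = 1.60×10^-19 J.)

From E_n = n²h²/(8m_nL²), L = n·h/√(8m_nE_n).
E_4 = 5.22×10^6 eV = 8.352×10^-13 J, so L = 4·6.63×10^-34/√(8·1.67×10^-27·8.352×10^-13) = 2.51×10^-14 m = 25.1 fm.

L = 25.1 fm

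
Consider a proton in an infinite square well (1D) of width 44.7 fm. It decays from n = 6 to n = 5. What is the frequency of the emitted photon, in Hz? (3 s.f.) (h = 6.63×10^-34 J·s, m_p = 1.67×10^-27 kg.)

f = 2.73×10^20 Hz

E_1 = h²/(8m_pL²) = 1.647×10^-14 J and ΔE = (6² − 5²)E_1 = 1.812×10^-13 J.
f = ΔE/h = 1.812×10^-13/6.63×10^-34 = 2.73×10^20 Hz.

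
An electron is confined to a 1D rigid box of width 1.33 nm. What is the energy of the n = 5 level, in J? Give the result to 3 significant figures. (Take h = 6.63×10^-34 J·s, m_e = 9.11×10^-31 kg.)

For an infinite well E_n = n²h²/(8m_eL²), so E_1 = h²/(8m_eL²) = (6.63×10^-34)²/(8·9.11×10^-31·(1.33×10^-9 m)²) = 3.410×10^-20 J.
Then E_5 = 5²·E_1 = 25·3.410×10^-20 J = 8.52×10^-19 J.

E_5 = 8.52×10^-19 J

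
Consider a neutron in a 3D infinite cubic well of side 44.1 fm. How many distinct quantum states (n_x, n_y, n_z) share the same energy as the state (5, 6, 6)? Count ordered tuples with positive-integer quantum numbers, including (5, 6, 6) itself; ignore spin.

The level has n_x² + n_y² + n_z² = 97. The ordered positive-integer solutions are (5, 6, 6), (6, 5, 6), (6, 6, 5).
That gives 3 states.

degeneracy = 3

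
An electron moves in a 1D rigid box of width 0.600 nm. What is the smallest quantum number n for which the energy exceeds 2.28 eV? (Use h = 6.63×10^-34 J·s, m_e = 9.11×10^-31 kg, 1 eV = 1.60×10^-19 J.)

E_1 = h²/(8m_eL²) = 1.675×10^-19 J = 1.047 eV.
Need n² > 2.28/1.047 = 2.178, i.e. n > 1.476.
The smallest integer satisfying this is n = 2.

n = 2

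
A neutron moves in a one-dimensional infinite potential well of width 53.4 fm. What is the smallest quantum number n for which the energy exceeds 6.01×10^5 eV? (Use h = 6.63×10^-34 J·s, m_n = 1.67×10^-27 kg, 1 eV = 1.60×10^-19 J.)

n = 3

E_1 = h²/(8m_nL²) = 1.154×10^-14 J = 7.213×10^4 eV.
Need n² > 6.01×10^5/7.213×10^4 = 8.332, i.e. n > 2.887.
The smallest integer satisfying this is n = 3.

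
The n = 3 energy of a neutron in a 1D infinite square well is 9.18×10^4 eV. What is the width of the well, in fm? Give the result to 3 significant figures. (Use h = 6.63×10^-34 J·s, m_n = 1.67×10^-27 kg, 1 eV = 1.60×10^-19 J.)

From E_n = n²h²/(8m_nL²), L = n·h/√(8m_nE_n).
E_3 = 9.18×10^4 eV = 1.469×10^-14 J, so L = 3·6.63×10^-34/√(8·1.67×10^-27·1.469×10^-14) = 1.42×10^-13 m = 142 fm.

L = 142 fm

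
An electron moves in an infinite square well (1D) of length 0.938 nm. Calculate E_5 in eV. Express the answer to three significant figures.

E_5 = 10.7 eV

For an infinite well E_n = n²h²/(8m_eL²), so E_1 = h²/(8m_eL²) = (6.626×10^-34)²/(8·9.109×10^-31·(9.38×10^-10 m)²) = 6.848×10^-20 J.
Then E_5 = 5²·E_1 = 25·6.848×10^-20 J = 1.712×10^-18 J.
Converting, E_5 = 1.712×10^-18 J / (1.602×10^-19 J/eV) = 10.7 eV.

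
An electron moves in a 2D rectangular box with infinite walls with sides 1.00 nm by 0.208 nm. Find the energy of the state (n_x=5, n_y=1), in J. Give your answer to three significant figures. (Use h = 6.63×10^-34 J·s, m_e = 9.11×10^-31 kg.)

E = 2.90×10^-18 J

For a 2D rectangular well E = (h²/8m_e)·Σ n_i²/L_i² = (6.63×10^-34)²/(8·9.11×10^-31) · [5²/(1.00 nm)² + 1²/(0.208 nm)²].
Evaluating gives E = 2.90×10^-18 J.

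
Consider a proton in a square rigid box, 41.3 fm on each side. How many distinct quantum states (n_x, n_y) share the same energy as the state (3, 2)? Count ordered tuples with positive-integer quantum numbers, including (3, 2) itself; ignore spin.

degeneracy = 2

The level has n_x² + n_y² = 13. The ordered positive-integer solutions are (2, 3), (3, 2).
That gives 2 states.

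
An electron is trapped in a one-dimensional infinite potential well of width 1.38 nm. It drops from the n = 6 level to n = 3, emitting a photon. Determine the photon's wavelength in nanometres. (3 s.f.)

E_1 = h²/(8m_eL²) = 3.164×10^-20 J, so ΔE = (6² − 3²)E_1 = 8.543×10^-19 J.
λ = hc/ΔE = (6.626×10^-34·2.998×10^8)/8.543×10^-19 = 2.33×10^-7 m = 233 nm.

λ = 233 nm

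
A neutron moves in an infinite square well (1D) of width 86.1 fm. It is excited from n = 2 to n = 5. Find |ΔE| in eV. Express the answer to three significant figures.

E_1 = h²/(8m_nL²) = 4.420×10^-15 J.
|ΔE| = |2² − 5²|·E_1 = 21·4.420×10^-15 J = 9.282×10^-14 J = 5.79×10^5 eV.

|ΔE| = 5.79×10^5 eV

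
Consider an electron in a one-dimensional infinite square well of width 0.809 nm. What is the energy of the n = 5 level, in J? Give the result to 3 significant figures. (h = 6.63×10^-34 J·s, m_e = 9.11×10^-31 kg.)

E_5 = 2.30×10^-18 J

For an infinite well E_n = n²h²/(8m_eL²), so E_1 = h²/(8m_eL²) = (6.63×10^-34)²/(8·9.11×10^-31·(8.09×10^-10 m)²) = 9.216×10^-20 J.
Then E_5 = 5²·E_1 = 25·9.216×10^-20 J = 2.30×10^-18 J.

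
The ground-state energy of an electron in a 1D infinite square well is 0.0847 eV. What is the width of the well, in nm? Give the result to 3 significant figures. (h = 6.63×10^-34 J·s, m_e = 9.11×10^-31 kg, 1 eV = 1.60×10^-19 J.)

L = 2.11 nm

From E_n = n²h²/(8m_eL²), L = n·h/√(8m_eE_n).
E_1 = 0.0847 eV = 1.355×10^-20 J, so L = 1·6.63×10^-34/√(8·9.11×10^-31·1.355×10^-20) = 2.11×10^-9 m = 2.11 nm.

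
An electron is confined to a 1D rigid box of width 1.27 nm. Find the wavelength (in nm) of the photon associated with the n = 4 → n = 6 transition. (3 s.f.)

λ = 266 nm

E_1 = h²/(8m_eL²) = 3.735×10^-20 J, so ΔE = (6² − 4²)E_1 = 7.470×10^-19 J.
λ = hc/ΔE = (6.626×10^-34·2.998×10^8)/7.470×10^-19 = 2.66×10^-7 m = 266 nm.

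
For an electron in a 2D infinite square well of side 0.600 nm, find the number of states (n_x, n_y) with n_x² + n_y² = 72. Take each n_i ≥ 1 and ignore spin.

The level has n_x² + n_y² = 72. The ordered positive-integer solutions are (6, 6).
That gives 1 state.

degeneracy = 1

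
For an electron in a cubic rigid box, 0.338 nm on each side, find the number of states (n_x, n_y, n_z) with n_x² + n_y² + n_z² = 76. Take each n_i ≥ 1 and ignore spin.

degeneracy = 3

The level has n_x² + n_y² + n_z² = 76. The ordered positive-integer solutions are (2, 6, 6), (6, 2, 6), (6, 6, 2).
That gives 3 states.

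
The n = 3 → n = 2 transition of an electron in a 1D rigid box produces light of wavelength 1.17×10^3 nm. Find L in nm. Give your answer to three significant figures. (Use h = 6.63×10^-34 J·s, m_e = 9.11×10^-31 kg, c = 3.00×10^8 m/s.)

The photon carries ΔE = hc/λ = 6.63×10^-34·3.00×10^8/1.17×10^-6 m = 1.700×10^-19 J.
Since ΔE = (3² − 2²)E_1, E_1 = 3.400×10^-20 J, and L = h/√(8m_eE_1) = 1.33×10^-9 m = 1.33 nm.

L = 1.33 nm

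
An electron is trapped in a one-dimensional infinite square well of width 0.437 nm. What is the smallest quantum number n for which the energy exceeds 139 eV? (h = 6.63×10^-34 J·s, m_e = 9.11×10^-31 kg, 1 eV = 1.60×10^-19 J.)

E_1 = h²/(8m_eL²) = 3.158×10^-19 J = 1.974 eV.
Need n² > 139/1.974 = 70.42, i.e. n > 8.392.
The smallest integer satisfying this is n = 9.

n = 9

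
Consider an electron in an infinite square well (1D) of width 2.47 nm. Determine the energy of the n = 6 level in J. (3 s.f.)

E_6 = 3.56×10^-19 J

For an infinite well E_n = n²h²/(8m_eL²), so E_1 = h²/(8m_eL²) = (6.626×10^-34)²/(8·9.109×10^-31·(2.47×10^-9 m)²) = 9.875×10^-21 J.
Then E_6 = 6²·E_1 = 36·9.875×10^-21 J = 3.56×10^-19 J.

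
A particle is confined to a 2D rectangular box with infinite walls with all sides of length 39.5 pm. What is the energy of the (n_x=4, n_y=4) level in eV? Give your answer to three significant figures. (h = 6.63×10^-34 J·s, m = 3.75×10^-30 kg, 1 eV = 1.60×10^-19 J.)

E = 1.88×10^3 eV

For a 2D rectangular well E = (h²/8m)·Σ n_i²/L_i² = (6.63×10^-34)²/(8·3.75×10^-30) · [4²/(39.5 pm)² + 4²/(39.5 pm)²].
Evaluating gives E = 3.005×10^-16 J = 1.88×10^3 eV.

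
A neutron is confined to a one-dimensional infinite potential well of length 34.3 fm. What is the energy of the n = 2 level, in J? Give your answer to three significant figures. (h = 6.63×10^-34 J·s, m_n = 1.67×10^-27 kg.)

For an infinite well E_n = n²h²/(8m_nL²), so E_1 = h²/(8m_nL²) = (6.63×10^-34)²/(8·1.67×10^-27·(3.43×10^-14 m)²) = 2.797×10^-14 J.
Then E_2 = 2²·E_1 = 4·2.797×10^-14 J = 1.12×10^-13 J.

E_2 = 1.12×10^-13 J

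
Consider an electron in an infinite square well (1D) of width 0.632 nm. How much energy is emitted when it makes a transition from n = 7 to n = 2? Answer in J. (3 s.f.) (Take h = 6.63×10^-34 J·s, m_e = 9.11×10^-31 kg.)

|ΔE| = 6.80×10^-18 J

E_1 = h²/(8m_eL²) = 1.510×10^-19 J.
|ΔE| = |7² − 2²|·E_1 = 45·1.510×10^-19 J = 6.80×10^-18 J.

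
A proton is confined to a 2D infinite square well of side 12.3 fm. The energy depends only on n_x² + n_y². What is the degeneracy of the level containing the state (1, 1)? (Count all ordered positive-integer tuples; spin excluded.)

degeneracy = 1

The level has n_x² + n_y² = 2. The ordered positive-integer solutions are (1, 1).
That gives 1 state.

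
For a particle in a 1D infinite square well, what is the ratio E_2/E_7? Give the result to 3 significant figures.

E_n ∝ n², so E_2/E_7 = 2²/7² = 4/49 = 0.0816.

0.0816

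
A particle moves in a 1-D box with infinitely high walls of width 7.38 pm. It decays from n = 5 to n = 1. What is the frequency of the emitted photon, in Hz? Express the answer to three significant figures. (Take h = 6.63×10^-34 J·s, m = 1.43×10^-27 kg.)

f = 2.55×10^16 Hz

E_1 = h²/(8mL²) = 7.055×10^-19 J and ΔE = (5² − 1²)E_1 = 1.693×10^-17 J.
f = ΔE/h = 1.693×10^-17/6.63×10^-34 = 2.55×10^16 Hz.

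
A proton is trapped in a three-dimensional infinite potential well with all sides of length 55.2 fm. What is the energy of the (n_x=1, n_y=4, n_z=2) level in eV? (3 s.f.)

For a 3D rectangular well E = (h²/8m_p)·Σ n_i²/L_i² = (6.626×10^-34)²/(8·1.673×10^-27) · [1²/(55.2 fm)² + 4²/(55.2 fm)² + 2²/(55.2 fm)²].
Evaluating gives E = 2.261×10^-13 J = 1.41×10^6 eV.

E = 1.41×10^6 eV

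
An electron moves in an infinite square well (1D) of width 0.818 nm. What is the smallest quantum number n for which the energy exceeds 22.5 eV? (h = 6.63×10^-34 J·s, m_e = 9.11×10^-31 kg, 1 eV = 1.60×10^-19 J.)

E_1 = h²/(8m_eL²) = 9.014×10^-20 J = 0.5634 eV.
Need n² > 22.5/0.5634 = 39.94, i.e. n > 6.320.
The smallest integer satisfying this is n = 7.

n = 7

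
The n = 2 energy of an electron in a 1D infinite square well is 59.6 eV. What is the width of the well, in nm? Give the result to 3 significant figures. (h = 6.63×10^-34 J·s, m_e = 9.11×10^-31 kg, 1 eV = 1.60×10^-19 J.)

L = 0.159 nm

From E_n = n²h²/(8m_eL²), L = n·h/√(8m_eE_n).
E_2 = 59.6 eV = 9.536×10^-18 J, so L = 2·6.63×10^-34/√(8·9.11×10^-31·9.536×10^-18) = 1.59×10^-10 m = 0.159 nm.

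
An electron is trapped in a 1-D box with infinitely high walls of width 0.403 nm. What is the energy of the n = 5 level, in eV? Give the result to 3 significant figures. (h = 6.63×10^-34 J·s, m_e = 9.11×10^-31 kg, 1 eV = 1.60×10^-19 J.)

For an infinite well E_n = n²h²/(8m_eL²), so E_1 = h²/(8m_eL²) = (6.63×10^-34)²/(8·9.11×10^-31·(4.03×10^-10 m)²) = 3.714×10^-19 J.
Then E_5 = 5²·E_1 = 25·3.714×10^-19 J = 9.285×10^-18 J.
Converting, E_5 = 9.285×10^-18 J / (1.60×10^-19 J/eV) = 58.0 eV.

E_5 = 58.0 eV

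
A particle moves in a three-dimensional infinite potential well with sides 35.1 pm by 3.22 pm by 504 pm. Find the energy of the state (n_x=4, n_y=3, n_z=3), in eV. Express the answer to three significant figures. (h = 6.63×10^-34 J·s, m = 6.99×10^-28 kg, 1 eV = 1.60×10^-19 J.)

E = 433 eV

For a 3D rectangular well E = (h²/8m)·Σ n_i²/L_i² = (6.63×10^-34)²/(8·6.99×10^-28) · [4²/(35.1 pm)² + 3²/(3.22 pm)² + 3²/(504 pm)²].
Evaluating gives E = 6.926×10^-17 J = 433 eV.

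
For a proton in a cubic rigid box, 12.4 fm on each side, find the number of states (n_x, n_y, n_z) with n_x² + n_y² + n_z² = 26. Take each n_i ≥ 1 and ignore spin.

degeneracy = 6

The level has n_x² + n_y² + n_z² = 26. The ordered positive-integer solutions are (1, 3, 4), (1, 4, 3), (3, 1, 4), (3, 4, 1), (4, 1, 3), (4, 3, 1).
That gives 6 states.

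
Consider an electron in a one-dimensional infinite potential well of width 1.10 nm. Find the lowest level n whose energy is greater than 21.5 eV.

E_1 = h²/(8m_eL²) = 4.979×10^-20 J = 0.3108 eV.
Need n² > 21.5/0.3108 = 69.18, i.e. n > 8.317.
The smallest integer satisfying this is n = 9.

n = 9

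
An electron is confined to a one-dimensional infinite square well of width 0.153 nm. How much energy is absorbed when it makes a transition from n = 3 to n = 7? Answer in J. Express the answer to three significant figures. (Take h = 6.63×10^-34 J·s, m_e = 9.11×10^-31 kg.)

E_1 = h²/(8m_eL²) = 2.577×10^-18 J.
|ΔE| = |3² − 7²|·E_1 = 40·2.577×10^-18 J = 1.03×10^-16 J.

|ΔE| = 1.03×10^-16 J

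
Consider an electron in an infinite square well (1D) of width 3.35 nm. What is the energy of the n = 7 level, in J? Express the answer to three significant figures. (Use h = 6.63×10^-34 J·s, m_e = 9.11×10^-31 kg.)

E_7 = 2.63×10^-19 J

For an infinite well E_n = n²h²/(8m_eL²), so E_1 = h²/(8m_eL²) = (6.63×10^-34)²/(8·9.11×10^-31·(3.35×10^-9 m)²) = 5.374×10^-21 J.
Then E_7 = 7²·E_1 = 49·5.374×10^-21 J = 2.63×10^-19 J.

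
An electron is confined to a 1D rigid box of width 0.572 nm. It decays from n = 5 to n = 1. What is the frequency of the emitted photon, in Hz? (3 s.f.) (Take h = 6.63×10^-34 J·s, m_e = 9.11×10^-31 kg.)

f = 6.67×10^15 Hz

E_1 = h²/(8m_eL²) = 1.843×10^-19 J and ΔE = (5² − 1²)E_1 = 4.423×10^-18 J.
f = ΔE/h = 4.423×10^-18/6.63×10^-34 = 6.67×10^15 Hz.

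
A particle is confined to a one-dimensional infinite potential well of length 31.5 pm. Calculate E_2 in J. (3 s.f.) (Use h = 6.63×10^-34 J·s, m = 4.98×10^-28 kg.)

For an infinite well E_n = n²h²/(8mL²), so E_1 = h²/(8mL²) = (6.63×10^-34)²/(8·4.98×10^-28·(3.15×10^-11 m)²) = 1.112×10^-19 J.
Then E_2 = 2²·E_1 = 4·1.112×10^-19 J = 4.45×10^-19 J.

E_2 = 4.45×10^-19 J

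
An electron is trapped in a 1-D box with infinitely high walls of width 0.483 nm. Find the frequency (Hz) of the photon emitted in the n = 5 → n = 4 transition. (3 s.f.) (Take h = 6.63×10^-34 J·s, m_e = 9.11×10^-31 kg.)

E_1 = h²/(8m_eL²) = 2.585×10^-19 J and ΔE = (5² − 4²)E_1 = 2.326×10^-18 J.
f = ΔE/h = 2.326×10^-18/6.63×10^-34 = 3.51×10^15 Hz.

f = 3.51×10^15 Hz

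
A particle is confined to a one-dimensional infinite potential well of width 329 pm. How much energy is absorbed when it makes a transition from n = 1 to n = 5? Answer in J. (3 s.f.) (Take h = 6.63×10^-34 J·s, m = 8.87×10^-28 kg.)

|ΔE| = 1.37×10^-20 J

E_1 = h²/(8mL²) = 5.723×10^-22 J.
|ΔE| = |1² − 5²|·E_1 = 24·5.723×10^-22 J = 1.37×10^-20 J.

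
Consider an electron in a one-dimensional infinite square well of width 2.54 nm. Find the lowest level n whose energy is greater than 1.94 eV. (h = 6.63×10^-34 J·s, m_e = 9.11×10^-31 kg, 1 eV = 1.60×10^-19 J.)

n = 6

E_1 = h²/(8m_eL²) = 9.349×10^-21 J = 0.05843 eV.
Need n² > 1.94/0.05843 = 33.20, i.e. n > 5.762.
The smallest integer satisfying this is n = 6.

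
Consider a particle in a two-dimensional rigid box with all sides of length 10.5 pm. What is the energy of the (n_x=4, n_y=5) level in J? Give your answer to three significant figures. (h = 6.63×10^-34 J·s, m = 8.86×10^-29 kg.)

For a 2D rectangular well E = (h²/8m)·Σ n_i²/L_i² = (6.63×10^-34)²/(8·8.86×10^-29) · [4²/(10.5 pm)² + 5²/(10.5 pm)²].
Evaluating gives E = 2.31×10^-16 J.

E = 2.31×10^-16 J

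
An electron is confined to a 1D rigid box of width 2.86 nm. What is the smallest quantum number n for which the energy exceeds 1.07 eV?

E_1 = h²/(8m_eL²) = 7.366×10^-21 J = 0.04598 eV.
Need n² > 1.07/0.04598 = 23.27, i.e. n > 4.824.
The smallest integer satisfying this is n = 5.

n = 5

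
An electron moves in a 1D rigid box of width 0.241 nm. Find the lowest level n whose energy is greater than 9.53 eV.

n = 2

E_1 = h²/(8m_eL²) = 1.037×10^-18 J = 6.473 eV.
Need n² > 9.53/6.473 = 1.472, i.e. n > 1.213.
The smallest integer satisfying this is n = 2.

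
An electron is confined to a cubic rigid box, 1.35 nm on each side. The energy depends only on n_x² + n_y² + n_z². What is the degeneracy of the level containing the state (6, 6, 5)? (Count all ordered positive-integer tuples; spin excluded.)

The level has n_x² + n_y² + n_z² = 97. The ordered positive-integer solutions are (5, 6, 6), (6, 5, 6), (6, 6, 5).
That gives 3 states.

degeneracy = 3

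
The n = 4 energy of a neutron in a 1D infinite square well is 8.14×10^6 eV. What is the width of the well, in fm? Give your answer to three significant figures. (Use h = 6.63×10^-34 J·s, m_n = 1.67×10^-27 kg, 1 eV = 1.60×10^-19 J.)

L = 20.1 fm

From E_n = n²h²/(8m_nL²), L = n·h/√(8m_nE_n).
E_4 = 8.14×10^6 eV = 1.302×10^-12 J, so L = 4·6.63×10^-34/√(8·1.67×10^-27·1.302×10^-12) = 2.01×10^-14 m = 20.1 fm.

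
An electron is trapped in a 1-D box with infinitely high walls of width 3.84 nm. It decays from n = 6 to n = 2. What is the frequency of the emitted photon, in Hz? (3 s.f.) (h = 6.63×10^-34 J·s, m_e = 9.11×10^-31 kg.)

f = 1.97×10^14 Hz

E_1 = h²/(8m_eL²) = 4.090×10^-21 J and ΔE = (6² − 2²)E_1 = 1.309×10^-19 J.
f = ΔE/h = 1.309×10^-19/6.63×10^-34 = 1.97×10^14 Hz.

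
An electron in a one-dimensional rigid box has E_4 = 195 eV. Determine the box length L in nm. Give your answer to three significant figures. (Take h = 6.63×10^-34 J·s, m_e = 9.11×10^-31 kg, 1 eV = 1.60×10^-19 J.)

From E_n = n²h²/(8m_eL²), L = n·h/√(8m_eE_n).
E_4 = 195 eV = 3.120×10^-17 J, so L = 4·6.63×10^-34/√(8·9.11×10^-31·3.120×10^-17) = 1.76×10^-10 m = 0.176 nm.

L = 0.176 nm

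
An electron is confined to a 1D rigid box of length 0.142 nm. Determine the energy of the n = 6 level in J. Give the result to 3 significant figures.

For an infinite well E_n = n²h²/(8m_eL²), so E_1 = h²/(8m_eL²) = (6.626×10^-34)²/(8·9.109×10^-31·(1.42×10^-10 m)²) = 2.988×10^-18 J.
Then E_6 = 6²·E_1 = 36·2.988×10^-18 J = 1.08×10^-16 J.

E_6 = 1.08×10^-16 J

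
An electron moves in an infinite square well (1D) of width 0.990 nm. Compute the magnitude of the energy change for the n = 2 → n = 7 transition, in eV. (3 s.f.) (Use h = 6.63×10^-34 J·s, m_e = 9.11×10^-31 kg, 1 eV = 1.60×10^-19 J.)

|ΔE| = 17.3 eV

E_1 = h²/(8m_eL²) = 6.154×10^-20 J.
|ΔE| = |2² − 7²|·E_1 = 45·6.154×10^-20 J = 2.769×10^-18 J = 17.3 eV.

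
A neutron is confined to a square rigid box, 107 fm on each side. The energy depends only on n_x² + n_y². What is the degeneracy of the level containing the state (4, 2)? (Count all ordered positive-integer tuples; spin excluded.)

degeneracy = 2

The level has n_x² + n_y² = 20. The ordered positive-integer solutions are (2, 4), (4, 2).
That gives 2 states.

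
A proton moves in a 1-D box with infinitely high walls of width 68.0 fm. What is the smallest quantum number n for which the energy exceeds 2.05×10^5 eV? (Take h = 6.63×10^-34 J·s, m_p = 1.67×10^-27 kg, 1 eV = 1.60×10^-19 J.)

n = 3

E_1 = h²/(8m_pL²) = 7.115×10^-15 J = 4.447×10^4 eV.
Need n² > 2.05×10^5/4.447×10^4 = 4.610, i.e. n > 2.147.
The smallest integer satisfying this is n = 3.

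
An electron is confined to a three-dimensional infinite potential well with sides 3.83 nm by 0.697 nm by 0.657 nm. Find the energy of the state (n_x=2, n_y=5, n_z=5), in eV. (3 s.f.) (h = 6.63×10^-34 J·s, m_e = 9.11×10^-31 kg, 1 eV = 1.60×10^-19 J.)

E = 41.3 eV

For a 3D rectangular well E = (h²/8m_e)·Σ n_i²/L_i² = (6.63×10^-34)²/(8·9.11×10^-31) · [2²/(3.83 nm)² + 5²/(0.697 nm)² + 5²/(0.657 nm)²].
Evaluating gives E = 6.613×10^-18 J = 41.3 eV.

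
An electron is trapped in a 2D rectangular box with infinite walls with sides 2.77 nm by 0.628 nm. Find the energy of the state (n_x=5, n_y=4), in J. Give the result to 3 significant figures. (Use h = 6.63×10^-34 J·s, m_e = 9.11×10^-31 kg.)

E = 2.64×10^-18 J

For a 2D rectangular well E = (h²/8m_e)·Σ n_i²/L_i² = (6.63×10^-34)²/(8·9.11×10^-31) · [5²/(2.77 nm)² + 4²/(0.628 nm)²].
Evaluating gives E = 2.64×10^-18 J.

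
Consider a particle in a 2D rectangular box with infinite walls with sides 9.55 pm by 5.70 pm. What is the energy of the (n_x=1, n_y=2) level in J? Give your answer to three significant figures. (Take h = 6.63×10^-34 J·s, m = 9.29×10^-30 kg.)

For a 2D rectangular well E = (h²/8m)·Σ n_i²/L_i² = (6.63×10^-34)²/(8·9.29×10^-30) · [1²/(9.55 pm)² + 2²/(5.70 pm)²].
Evaluating gives E = 7.93×10^-16 J.

E = 7.93×10^-16 J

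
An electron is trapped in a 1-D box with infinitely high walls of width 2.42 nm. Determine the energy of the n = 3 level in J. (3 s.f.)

E_3 = 9.26×10^-20 J

For an infinite well E_n = n²h²/(8m_eL²), so E_1 = h²/(8m_eL²) = (6.626×10^-34)²/(8·9.109×10^-31·(2.42×10^-9 m)²) = 1.029×10^-20 J.
Then E_3 = 3²·E_1 = 9·1.029×10^-20 J = 9.26×10^-20 J.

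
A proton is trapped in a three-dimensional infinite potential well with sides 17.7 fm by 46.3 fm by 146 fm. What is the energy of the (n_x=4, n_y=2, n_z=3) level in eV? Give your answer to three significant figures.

For a 3D rectangular well E = (h²/8m_p)·Σ n_i²/L_i² = (6.626×10^-34)²/(8·1.673×10^-27) · [4²/(17.7 fm)² + 2²/(46.3 fm)² + 3²/(146 fm)²].
Evaluating gives E = 1.750×10^-12 J = 1.09×10^7 eV.

E = 1.09×10^7 eV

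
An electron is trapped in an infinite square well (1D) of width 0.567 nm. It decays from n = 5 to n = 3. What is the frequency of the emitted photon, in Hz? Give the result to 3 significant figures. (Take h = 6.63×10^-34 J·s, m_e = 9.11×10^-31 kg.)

f = 4.53×10^15 Hz

E_1 = h²/(8m_eL²) = 1.876×10^-19 J and ΔE = (5² − 3²)E_1 = 3.002×10^-18 J.
f = ΔE/h = 3.002×10^-18/6.63×10^-34 = 4.53×10^15 Hz.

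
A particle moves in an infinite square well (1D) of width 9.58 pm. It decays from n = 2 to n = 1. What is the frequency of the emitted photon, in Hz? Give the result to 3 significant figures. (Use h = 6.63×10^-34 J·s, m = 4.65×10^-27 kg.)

E_1 = h²/(8mL²) = 1.288×10^-19 J and ΔE = (2² − 1²)E_1 = 3.864×10^-19 J.
f = ΔE/h = 3.864×10^-19/6.63×10^-34 = 5.83×10^14 Hz.

f = 5.83×10^14 Hz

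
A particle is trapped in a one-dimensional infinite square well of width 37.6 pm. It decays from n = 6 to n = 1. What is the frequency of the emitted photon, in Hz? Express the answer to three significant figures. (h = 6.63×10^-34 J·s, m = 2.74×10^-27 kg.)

E_1 = h²/(8mL²) = 1.418×10^-20 J and ΔE = (6² − 1²)E_1 = 4.963×10^-19 J.
f = ΔE/h = 4.963×10^-19/6.63×10^-34 = 7.49×10^14 Hz.

f = 7.49×10^14 Hz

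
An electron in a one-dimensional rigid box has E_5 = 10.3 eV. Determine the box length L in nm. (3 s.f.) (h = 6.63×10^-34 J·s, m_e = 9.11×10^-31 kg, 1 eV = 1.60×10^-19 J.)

L = 0.957 nm

From E_n = n²h²/(8m_eL²), L = n·h/√(8m_eE_n).
E_5 = 10.3 eV = 1.648×10^-18 J, so L = 5·6.63×10^-34/√(8·9.11×10^-31·1.648×10^-18) = 9.57×10^-10 m = 0.957 nm.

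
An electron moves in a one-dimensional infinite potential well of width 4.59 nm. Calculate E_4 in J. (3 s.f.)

E_4 = 4.58×10^-20 J

For an infinite well E_n = n²h²/(8m_eL²), so E_1 = h²/(8m_eL²) = (6.626×10^-34)²/(8·9.109×10^-31·(4.59×10^-9 m)²) = 2.860×10^-21 J.
Then E_4 = 4²·E_1 = 16·2.860×10^-21 J = 4.58×10^-20 J.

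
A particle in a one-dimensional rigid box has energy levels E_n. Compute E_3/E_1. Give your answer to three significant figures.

E_n ∝ n², so E_3/E_1 = 3²/1² = 9/1 = 9.00.

9.00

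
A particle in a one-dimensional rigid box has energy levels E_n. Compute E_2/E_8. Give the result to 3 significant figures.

E_n ∝ n², so E_2/E_8 = 2²/8² = 4/64 = 0.0625.

0.0625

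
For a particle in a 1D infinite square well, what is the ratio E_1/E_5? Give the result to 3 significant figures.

0.0400

E_n ∝ n², so E_1/E_5 = 1²/5² = 1/25 = 0.0400.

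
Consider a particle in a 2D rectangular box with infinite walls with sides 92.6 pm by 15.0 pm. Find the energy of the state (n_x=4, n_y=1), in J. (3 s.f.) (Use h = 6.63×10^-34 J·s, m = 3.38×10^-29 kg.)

For a 2D rectangular well E = (h²/8m)·Σ n_i²/L_i² = (6.63×10^-34)²/(8·3.38×10^-29) · [4²/(92.6 pm)² + 1²/(15.0 pm)²].
Evaluating gives E = 1.03×10^-17 J.

E = 1.03×10^-17 J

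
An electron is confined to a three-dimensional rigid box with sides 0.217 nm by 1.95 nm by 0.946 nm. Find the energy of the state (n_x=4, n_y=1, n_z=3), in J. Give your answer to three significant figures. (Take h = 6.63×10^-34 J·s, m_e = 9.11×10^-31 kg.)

For a 3D rectangular well E = (h²/8m_e)·Σ n_i²/L_i² = (6.63×10^-34)²/(8·9.11×10^-31) · [4²/(0.217 nm)² + 1²/(1.95 nm)² + 3²/(0.946 nm)²].
Evaluating gives E = 2.11×10^-17 J.

E = 2.11×10^-17 J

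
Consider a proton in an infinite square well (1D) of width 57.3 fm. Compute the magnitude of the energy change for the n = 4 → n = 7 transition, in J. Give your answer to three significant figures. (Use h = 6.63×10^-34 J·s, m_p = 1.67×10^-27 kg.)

|ΔE| = 3.31×10^-13 J

E_1 = h²/(8m_pL²) = 1.002×10^-14 J.
|ΔE| = |4² − 7²|·E_1 = 33·1.002×10^-14 J = 3.31×10^-13 J.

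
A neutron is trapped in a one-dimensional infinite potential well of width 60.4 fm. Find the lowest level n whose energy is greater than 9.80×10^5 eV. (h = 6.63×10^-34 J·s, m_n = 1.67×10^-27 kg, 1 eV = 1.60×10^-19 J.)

n = 5

E_1 = h²/(8m_nL²) = 9.019×10^-15 J = 5.637×10^4 eV.
Need n² > 9.80×10^5/5.637×10^4 = 17.39, i.e. n > 4.170.
The smallest integer satisfying this is n = 5.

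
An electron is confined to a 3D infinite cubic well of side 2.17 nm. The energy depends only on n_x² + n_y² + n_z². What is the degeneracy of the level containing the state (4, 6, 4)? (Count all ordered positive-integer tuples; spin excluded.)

The level has n_x² + n_y² + n_z² = 68. The ordered positive-integer solutions are (4, 4, 6), (4, 6, 4), (6, 4, 4).
That gives 3 states.

degeneracy = 3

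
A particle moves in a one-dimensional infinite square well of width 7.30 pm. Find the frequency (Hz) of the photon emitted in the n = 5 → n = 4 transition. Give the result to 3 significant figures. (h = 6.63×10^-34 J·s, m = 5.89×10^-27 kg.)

E_1 = h²/(8mL²) = 1.751×10^-19 J and ΔE = (5² − 4²)E_1 = 1.576×10^-18 J.
f = ΔE/h = 1.576×10^-18/6.63×10^-34 = 2.38×10^15 Hz.

f = 2.38×10^15 Hz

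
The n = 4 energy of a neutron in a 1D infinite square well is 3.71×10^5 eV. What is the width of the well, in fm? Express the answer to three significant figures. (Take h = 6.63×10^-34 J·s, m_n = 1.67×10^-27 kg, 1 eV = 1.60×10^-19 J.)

L = 94.2 fm

From E_n = n²h²/(8m_nL²), L = n·h/√(8m_nE_n).
E_4 = 3.71×10^5 eV = 5.936×10^-14 J, so L = 4·6.63×10^-34/√(8·1.67×10^-27·5.936×10^-14) = 9.42×10^-14 m = 94.2 fm.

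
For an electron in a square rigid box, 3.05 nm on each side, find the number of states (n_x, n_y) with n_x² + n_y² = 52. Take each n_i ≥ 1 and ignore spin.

The level has n_x² + n_y² = 52. The ordered positive-integer solutions are (4, 6), (6, 4).
That gives 2 states.

degeneracy = 2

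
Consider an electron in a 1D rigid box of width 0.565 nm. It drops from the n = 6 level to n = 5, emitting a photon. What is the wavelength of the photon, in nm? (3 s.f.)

E_1 = h²/(8m_eL²) = 1.887×10^-19 J, so ΔE = (6² − 5²)E_1 = 2.076×10^-18 J.
λ = hc/ΔE = (6.626×10^-34·2.998×10^8)/2.076×10^-18 = 9.57×10^-8 m = 95.7 nm.

λ = 95.7 nm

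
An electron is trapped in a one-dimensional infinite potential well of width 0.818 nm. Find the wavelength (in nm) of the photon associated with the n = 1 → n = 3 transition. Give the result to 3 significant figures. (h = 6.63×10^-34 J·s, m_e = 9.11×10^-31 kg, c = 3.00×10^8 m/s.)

E_1 = h²/(8m_eL²) = 9.014×10^-20 J, so ΔE = (3² − 1²)E_1 = 7.211×10^-19 J.
λ = hc/ΔE = (6.63×10^-34·3.00×10^8)/7.211×10^-19 = 2.76×10^-7 m = 276 nm.

λ = 276 nm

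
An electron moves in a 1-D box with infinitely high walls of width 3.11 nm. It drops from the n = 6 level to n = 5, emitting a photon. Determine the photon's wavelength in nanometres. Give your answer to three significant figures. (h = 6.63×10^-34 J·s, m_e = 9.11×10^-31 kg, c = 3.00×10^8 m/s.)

λ = 2.90×10^3 nm

E_1 = h²/(8m_eL²) = 6.236×10^-21 J, so ΔE = (6² − 5²)E_1 = 6.860×10^-20 J.
λ = hc/ΔE = (6.63×10^-34·3.00×10^8)/6.860×10^-20 = 2.90×10^-6 m = 2.90×10^3 nm.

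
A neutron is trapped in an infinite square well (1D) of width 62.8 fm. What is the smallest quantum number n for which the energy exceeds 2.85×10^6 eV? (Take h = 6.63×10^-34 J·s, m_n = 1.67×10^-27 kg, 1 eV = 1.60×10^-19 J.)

n = 8

E_1 = h²/(8m_nL²) = 8.343×10^-15 J = 5.214×10^4 eV.
Need n² > 2.85×10^6/5.214×10^4 = 54.66, i.e. n > 7.393.
The smallest integer satisfying this is n = 8.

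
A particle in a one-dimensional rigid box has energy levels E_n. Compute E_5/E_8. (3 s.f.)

E_n ∝ n², so E_5/E_8 = 5²/8² = 25/64 = 0.391.

0.391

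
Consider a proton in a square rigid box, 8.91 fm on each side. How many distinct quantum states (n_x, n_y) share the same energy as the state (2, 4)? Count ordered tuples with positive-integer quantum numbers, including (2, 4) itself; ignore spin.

degeneracy = 2

The level has n_x² + n_y² = 20. The ordered positive-integer solutions are (2, 4), (4, 2).
That gives 2 states.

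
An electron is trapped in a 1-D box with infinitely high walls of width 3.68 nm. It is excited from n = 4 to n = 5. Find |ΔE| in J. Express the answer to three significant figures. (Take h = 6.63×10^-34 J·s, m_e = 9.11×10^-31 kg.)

|ΔE| = 4.01×10^-20 J

E_1 = h²/(8m_eL²) = 4.454×10^-21 J.
|ΔE| = |4² − 5²|·E_1 = 9·4.454×10^-21 J = 4.01×10^-20 J.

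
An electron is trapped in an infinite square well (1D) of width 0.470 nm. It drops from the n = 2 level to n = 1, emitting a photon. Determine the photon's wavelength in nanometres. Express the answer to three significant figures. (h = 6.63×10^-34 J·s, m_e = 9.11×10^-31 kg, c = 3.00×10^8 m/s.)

λ = 243 nm

E_1 = h²/(8m_eL²) = 2.730×10^-19 J, so ΔE = (2² − 1²)E_1 = 8.190×10^-19 J.
λ = hc/ΔE = (6.63×10^-34·3.00×10^8)/8.190×10^-19 = 2.43×10^-7 m = 243 nm.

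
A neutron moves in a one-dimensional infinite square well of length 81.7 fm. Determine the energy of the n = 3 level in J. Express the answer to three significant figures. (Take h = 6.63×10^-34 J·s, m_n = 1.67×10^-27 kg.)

For an infinite well E_n = n²h²/(8m_nL²), so E_1 = h²/(8m_nL²) = (6.63×10^-34)²/(8·1.67×10^-27·(8.17×10^-14 m)²) = 4.929×10^-15 J.
Then E_3 = 3²·E_1 = 9·4.929×10^-15 J = 4.44×10^-14 J.

E_3 = 4.44×10^-14 J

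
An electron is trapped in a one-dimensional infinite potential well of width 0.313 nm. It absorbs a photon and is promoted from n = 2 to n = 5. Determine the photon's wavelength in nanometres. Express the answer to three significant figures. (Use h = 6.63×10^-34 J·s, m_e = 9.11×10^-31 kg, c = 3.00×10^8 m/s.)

λ = 15.4 nm

E_1 = h²/(8m_eL²) = 6.156×10^-19 J, so ΔE = (5² − 2²)E_1 = 1.293×10^-17 J.
λ = hc/ΔE = (6.63×10^-34·3.00×10^8)/1.293×10^-17 = 1.54×10^-8 m = 15.4 nm.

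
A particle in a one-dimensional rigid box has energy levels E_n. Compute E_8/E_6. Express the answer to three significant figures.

E_n ∝ n², so E_8/E_6 = 8²/6² = 64/36 = 1.78.

1.78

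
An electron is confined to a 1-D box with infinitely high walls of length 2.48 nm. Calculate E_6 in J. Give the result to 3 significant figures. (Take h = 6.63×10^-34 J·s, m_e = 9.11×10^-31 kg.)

E_6 = 3.53×10^-19 J

For an infinite well E_n = n²h²/(8m_eL²), so E_1 = h²/(8m_eL²) = (6.63×10^-34)²/(8·9.11×10^-31·(2.48×10^-9 m)²) = 9.807×10^-21 J.
Then E_6 = 6²·E_1 = 36·9.807×10^-21 J = 3.53×10^-19 J.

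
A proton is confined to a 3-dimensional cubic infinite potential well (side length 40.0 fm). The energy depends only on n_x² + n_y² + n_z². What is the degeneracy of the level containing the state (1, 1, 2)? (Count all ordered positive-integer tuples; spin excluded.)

degeneracy = 3

The level has n_x² + n_y² + n_z² = 6. The ordered positive-integer solutions are (1, 1, 2), (1, 2, 1), (2, 1, 1).
That gives 3 states.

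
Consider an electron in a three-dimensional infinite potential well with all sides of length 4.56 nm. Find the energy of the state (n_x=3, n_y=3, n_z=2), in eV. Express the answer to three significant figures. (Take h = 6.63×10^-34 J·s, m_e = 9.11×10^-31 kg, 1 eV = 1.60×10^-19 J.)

For a 3D rectangular well E = (h²/8m_e)·Σ n_i²/L_i² = (6.63×10^-34)²/(8·9.11×10^-31) · [3²/(4.56 nm)² + 3²/(4.56 nm)² + 2²/(4.56 nm)²].
Evaluating gives E = 6.381×10^-20 J = 0.399 eV.

E = 0.399 eV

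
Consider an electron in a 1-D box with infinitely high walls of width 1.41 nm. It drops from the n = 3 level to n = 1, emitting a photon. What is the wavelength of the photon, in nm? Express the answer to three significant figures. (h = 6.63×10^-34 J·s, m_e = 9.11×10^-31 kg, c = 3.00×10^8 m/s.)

λ = 820 nm

E_1 = h²/(8m_eL²) = 3.034×10^-20 J, so ΔE = (3² − 1²)E_1 = 2.427×10^-19 J.
λ = hc/ΔE = (6.63×10^-34·3.00×10^8)/2.427×10^-19 = 8.20×10^-7 m = 820 nm.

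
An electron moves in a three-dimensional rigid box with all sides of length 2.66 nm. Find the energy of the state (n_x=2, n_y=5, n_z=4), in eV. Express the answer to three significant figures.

E = 2.39 eV

For a 3D rectangular well E = (h²/8m_e)·Σ n_i²/L_i² = (6.626×10^-34)²/(8·9.109×10^-31) · [2²/(2.66 nm)² + 5²/(2.66 nm)² + 4²/(2.66 nm)²].
Evaluating gives E = 3.832×10^-19 J = 2.39 eV.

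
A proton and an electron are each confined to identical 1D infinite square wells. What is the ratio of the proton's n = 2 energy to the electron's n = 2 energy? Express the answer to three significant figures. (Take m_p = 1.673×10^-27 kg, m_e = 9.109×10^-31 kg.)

5.44×10^-4

E_n ∝ 1/m at fixed n and L, so the ratio is m_e/m_p = 9.109×10^-31/1.673×10^-27 = 5.44×10^-4.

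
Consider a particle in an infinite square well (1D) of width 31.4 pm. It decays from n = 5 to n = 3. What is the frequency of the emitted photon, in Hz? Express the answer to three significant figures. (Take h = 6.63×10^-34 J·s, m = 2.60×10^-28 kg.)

f = 5.17×10^15 Hz

E_1 = h²/(8mL²) = 2.143×10^-19 J and ΔE = (5² − 3²)E_1 = 3.429×10^-18 J.
f = ΔE/h = 3.429×10^-18/6.63×10^-34 = 5.17×10^15 Hz.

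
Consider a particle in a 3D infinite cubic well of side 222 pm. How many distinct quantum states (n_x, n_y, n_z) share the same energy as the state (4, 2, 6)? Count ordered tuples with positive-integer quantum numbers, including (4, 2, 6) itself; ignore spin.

degeneracy = 6

The level has n_x² + n_y² + n_z² = 56. The ordered positive-integer solutions are (2, 4, 6), (2, 6, 4), (4, 2, 6), (4, 6, 2), (6, 2, 4), (6, 4, 2).
That gives 6 states.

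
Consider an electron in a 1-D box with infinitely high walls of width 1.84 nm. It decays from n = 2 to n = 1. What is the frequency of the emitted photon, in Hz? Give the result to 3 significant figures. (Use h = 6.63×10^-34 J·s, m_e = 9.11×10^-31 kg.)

f = 8.06×10^13 Hz

E_1 = h²/(8m_eL²) = 1.781×10^-20 J and ΔE = (2² − 1²)E_1 = 5.343×10^-20 J.
f = ΔE/h = 5.343×10^-20/6.63×10^-34 = 8.06×10^13 Hz.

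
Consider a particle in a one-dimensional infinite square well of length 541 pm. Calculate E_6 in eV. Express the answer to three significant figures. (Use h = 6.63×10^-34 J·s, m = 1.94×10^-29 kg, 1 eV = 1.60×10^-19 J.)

For an infinite well E_n = n²h²/(8mL²), so E_1 = h²/(8mL²) = (6.63×10^-34)²/(8·1.94×10^-29·(5.41×10^-10 m)²) = 9.677×10^-21 J.
Then E_6 = 6²·E_1 = 36·9.677×10^-21 J = 3.484×10^-19 J.
Converting, E_6 = 3.484×10^-19 J / (1.60×10^-19 J/eV) = 2.18 eV.

E_6 = 2.18 eV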